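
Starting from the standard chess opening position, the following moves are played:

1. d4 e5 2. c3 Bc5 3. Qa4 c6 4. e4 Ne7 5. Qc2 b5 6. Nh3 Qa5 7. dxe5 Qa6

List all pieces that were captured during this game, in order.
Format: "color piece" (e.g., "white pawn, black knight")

Tracking captures:
  dxe5: captured black pawn

black pawn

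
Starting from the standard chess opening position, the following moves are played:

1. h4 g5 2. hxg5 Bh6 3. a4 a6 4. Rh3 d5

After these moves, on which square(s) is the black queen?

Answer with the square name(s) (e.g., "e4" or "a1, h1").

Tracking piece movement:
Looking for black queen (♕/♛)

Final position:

  a b c d e f g h
  ─────────────────
8│♜ ♞ ♝ ♛ ♚ · ♞ ♜│8
7│· ♟ ♟ · ♟ ♟ · ♟│7
6│♟ · · · · · · ♝│6
5│· · · ♟ · · ♙ ·│5
4│♙ · · · · · · ·│4
3│· · · · · · · ♖│3
2│· ♙ ♙ ♙ ♙ ♙ ♙ ·│2
1│♖ ♘ ♗ ♕ ♔ ♗ ♘ ·│1
  ─────────────────
  a b c d e f g h


d8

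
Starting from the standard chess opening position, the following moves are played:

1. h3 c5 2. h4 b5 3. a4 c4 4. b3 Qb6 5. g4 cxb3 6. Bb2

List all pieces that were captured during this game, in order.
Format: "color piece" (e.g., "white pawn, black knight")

Tracking captures:
  cxb3: captured white pawn

white pawn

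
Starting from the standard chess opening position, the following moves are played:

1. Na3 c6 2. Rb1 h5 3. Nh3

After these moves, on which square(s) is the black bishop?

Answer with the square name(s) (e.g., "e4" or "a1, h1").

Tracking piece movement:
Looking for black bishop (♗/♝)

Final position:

  a b c d e f g h
  ─────────────────
8│♜ ♞ ♝ ♛ ♚ ♝ ♞ ♜│8
7│♟ ♟ · ♟ ♟ ♟ ♟ ·│7
6│· · ♟ · · · · ·│6
5│· · · · · · · ♟│5
4│· · · · · · · ·│4
3│♘ · · · · · · ♘│3
2│♙ ♙ ♙ ♙ ♙ ♙ ♙ ♙│2
1│· ♖ ♗ ♕ ♔ ♗ · ♖│1
  ─────────────────
  a b c d e f g h


c8, f8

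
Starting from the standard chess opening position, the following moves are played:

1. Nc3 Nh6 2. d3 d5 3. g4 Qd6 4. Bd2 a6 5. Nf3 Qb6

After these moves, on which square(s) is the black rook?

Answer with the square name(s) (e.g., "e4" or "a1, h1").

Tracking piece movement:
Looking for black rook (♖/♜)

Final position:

  a b c d e f g h
  ─────────────────
8│♜ ♞ ♝ · ♚ ♝ · ♜│8
7│· ♟ ♟ · ♟ ♟ ♟ ♟│7
6│♟ ♛ · · · · · ♞│6
5│· · · ♟ · · · ·│5
4│· · · · · · ♙ ·│4
3│· · ♘ ♙ · ♘ · ·│3
2│♙ ♙ ♙ ♗ ♙ ♙ · ♙│2
1│♖ · · ♕ ♔ ♗ · ♖│1
  ─────────────────
  a b c d e f g h


a8, h8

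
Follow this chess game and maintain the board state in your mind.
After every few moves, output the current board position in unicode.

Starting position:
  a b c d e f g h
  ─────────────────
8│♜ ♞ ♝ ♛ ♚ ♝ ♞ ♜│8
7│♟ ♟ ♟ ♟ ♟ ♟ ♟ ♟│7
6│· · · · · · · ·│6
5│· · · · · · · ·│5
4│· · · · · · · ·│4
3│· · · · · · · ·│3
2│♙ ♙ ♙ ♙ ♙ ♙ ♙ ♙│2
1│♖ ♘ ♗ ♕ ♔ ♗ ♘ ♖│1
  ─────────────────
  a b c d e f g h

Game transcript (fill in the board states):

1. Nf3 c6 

  a b c d e f g h
  ─────────────────
8│♜ ♞ ♝ ♛ ♚ ♝ ♞ ♜│8
7│♟ ♟ · ♟ ♟ ♟ ♟ ♟│7
6│· · ♟ · · · · ·│6
5│· · · · · · · ·│5
4│· · · · · · · ·│4
3│· · · · · ♘ · ·│3
2│♙ ♙ ♙ ♙ ♙ ♙ ♙ ♙│2
1│♖ ♘ ♗ ♕ ♔ ♗ · ♖│1
  ─────────────────
  a b c d e f g h

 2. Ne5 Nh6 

  a b c d e f g h
  ─────────────────
8│♜ ♞ ♝ ♛ ♚ ♝ · ♜│8
7│♟ ♟ · ♟ ♟ ♟ ♟ ♟│7
6│· · ♟ · · · · ♞│6
5│· · · · ♘ · · ·│5
4│· · · · · · · ·│4
3│· · · · · · · ·│3
2│♙ ♙ ♙ ♙ ♙ ♙ ♙ ♙│2
1│♖ ♘ ♗ ♕ ♔ ♗ · ♖│1
  ─────────────────
  a b c d e f g h

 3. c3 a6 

  a b c d e f g h
  ─────────────────
8│♜ ♞ ♝ ♛ ♚ ♝ · ♜│8
7│· ♟ · ♟ ♟ ♟ ♟ ♟│7
6│♟ · ♟ · · · · ♞│6
5│· · · · ♘ · · ·│5
4│· · · · · · · ·│4
3│· · ♙ · · · · ·│3
2│♙ ♙ · ♙ ♙ ♙ ♙ ♙│2
1│♖ ♘ ♗ ♕ ♔ ♗ · ♖│1
  ─────────────────
  a b c d e f g h

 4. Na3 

  a b c d e f g h
  ─────────────────
8│♜ ♞ ♝ ♛ ♚ ♝ · ♜│8
7│· ♟ · ♟ ♟ ♟ ♟ ♟│7
6│♟ · ♟ · · · · ♞│6
5│· · · · ♘ · · ·│5
4│· · · · · · · ·│4
3│♘ · ♙ · · · · ·│3
2│♙ ♙ · ♙ ♙ ♙ ♙ ♙│2
1│♖ · ♗ ♕ ♔ ♗ · ♖│1
  ─────────────────
  a b c d e f g h


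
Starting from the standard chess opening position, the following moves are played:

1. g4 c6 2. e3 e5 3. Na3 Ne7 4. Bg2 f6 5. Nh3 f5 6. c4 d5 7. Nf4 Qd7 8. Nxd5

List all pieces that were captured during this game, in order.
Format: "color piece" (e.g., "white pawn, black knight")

Tracking captures:
  Nxd5: captured black pawn

black pawn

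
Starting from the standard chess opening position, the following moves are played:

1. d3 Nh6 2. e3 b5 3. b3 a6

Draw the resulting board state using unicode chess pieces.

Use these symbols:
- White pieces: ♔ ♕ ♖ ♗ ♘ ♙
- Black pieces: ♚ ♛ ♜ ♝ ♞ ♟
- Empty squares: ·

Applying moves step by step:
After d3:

♜ ♞ ♝ ♛ ♚ ♝ ♞ ♜
♟ ♟ ♟ ♟ ♟ ♟ ♟ ♟
· · · · · · · ·
· · · · · · · ·
· · · · · · · ·
· · · ♙ · · · ·
♙ ♙ ♙ · ♙ ♙ ♙ ♙
♖ ♘ ♗ ♕ ♔ ♗ ♘ ♖


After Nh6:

♜ ♞ ♝ ♛ ♚ ♝ · ♜
♟ ♟ ♟ ♟ ♟ ♟ ♟ ♟
· · · · · · · ♞
· · · · · · · ·
· · · · · · · ·
· · · ♙ · · · ·
♙ ♙ ♙ · ♙ ♙ ♙ ♙
♖ ♘ ♗ ♕ ♔ ♗ ♘ ♖


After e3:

♜ ♞ ♝ ♛ ♚ ♝ · ♜
♟ ♟ ♟ ♟ ♟ ♟ ♟ ♟
· · · · · · · ♞
· · · · · · · ·
· · · · · · · ·
· · · ♙ ♙ · · ·
♙ ♙ ♙ · · ♙ ♙ ♙
♖ ♘ ♗ ♕ ♔ ♗ ♘ ♖


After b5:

♜ ♞ ♝ ♛ ♚ ♝ · ♜
♟ · ♟ ♟ ♟ ♟ ♟ ♟
· · · · · · · ♞
· ♟ · · · · · ·
· · · · · · · ·
· · · ♙ ♙ · · ·
♙ ♙ ♙ · · ♙ ♙ ♙
♖ ♘ ♗ ♕ ♔ ♗ ♘ ♖


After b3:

♜ ♞ ♝ ♛ ♚ ♝ · ♜
♟ · ♟ ♟ ♟ ♟ ♟ ♟
· · · · · · · ♞
· ♟ · · · · · ·
· · · · · · · ·
· ♙ · ♙ ♙ · · ·
♙ · ♙ · · ♙ ♙ ♙
♖ ♘ ♗ ♕ ♔ ♗ ♘ ♖


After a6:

♜ ♞ ♝ ♛ ♚ ♝ · ♜
· · ♟ ♟ ♟ ♟ ♟ ♟
♟ · · · · · · ♞
· ♟ · · · · · ·
· · · · · · · ·
· ♙ · ♙ ♙ · · ·
♙ · ♙ · · ♙ ♙ ♙
♖ ♘ ♗ ♕ ♔ ♗ ♘ ♖



  a b c d e f g h
  ─────────────────
8│♜ ♞ ♝ ♛ ♚ ♝ · ♜│8
7│· · ♟ ♟ ♟ ♟ ♟ ♟│7
6│♟ · · · · · · ♞│6
5│· ♟ · · · · · ·│5
4│· · · · · · · ·│4
3│· ♙ · ♙ ♙ · · ·│3
2│♙ · ♙ · · ♙ ♙ ♙│2
1│♖ ♘ ♗ ♕ ♔ ♗ ♘ ♖│1
  ─────────────────
  a b c d e f g h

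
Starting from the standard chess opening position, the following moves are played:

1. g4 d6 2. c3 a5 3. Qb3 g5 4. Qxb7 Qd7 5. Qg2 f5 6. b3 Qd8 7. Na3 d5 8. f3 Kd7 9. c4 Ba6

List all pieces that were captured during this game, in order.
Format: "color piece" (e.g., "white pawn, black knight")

Tracking captures:
  Qxb7: captured black pawn

black pawn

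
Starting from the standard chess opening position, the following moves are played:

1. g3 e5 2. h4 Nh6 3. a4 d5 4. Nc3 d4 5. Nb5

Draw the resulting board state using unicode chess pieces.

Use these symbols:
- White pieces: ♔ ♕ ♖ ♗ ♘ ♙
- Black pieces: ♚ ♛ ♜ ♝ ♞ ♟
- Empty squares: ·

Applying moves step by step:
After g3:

♜ ♞ ♝ ♛ ♚ ♝ ♞ ♜
♟ ♟ ♟ ♟ ♟ ♟ ♟ ♟
· · · · · · · ·
· · · · · · · ·
· · · · · · · ·
· · · · · · ♙ ·
♙ ♙ ♙ ♙ ♙ ♙ · ♙
♖ ♘ ♗ ♕ ♔ ♗ ♘ ♖


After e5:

♜ ♞ ♝ ♛ ♚ ♝ ♞ ♜
♟ ♟ ♟ ♟ · ♟ ♟ ♟
· · · · · · · ·
· · · · ♟ · · ·
· · · · · · · ·
· · · · · · ♙ ·
♙ ♙ ♙ ♙ ♙ ♙ · ♙
♖ ♘ ♗ ♕ ♔ ♗ ♘ ♖


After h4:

♜ ♞ ♝ ♛ ♚ ♝ ♞ ♜
♟ ♟ ♟ ♟ · ♟ ♟ ♟
· · · · · · · ·
· · · · ♟ · · ·
· · · · · · · ♙
· · · · · · ♙ ·
♙ ♙ ♙ ♙ ♙ ♙ · ·
♖ ♘ ♗ ♕ ♔ ♗ ♘ ♖


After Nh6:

♜ ♞ ♝ ♛ ♚ ♝ · ♜
♟ ♟ ♟ ♟ · ♟ ♟ ♟
· · · · · · · ♞
· · · · ♟ · · ·
· · · · · · · ♙
· · · · · · ♙ ·
♙ ♙ ♙ ♙ ♙ ♙ · ·
♖ ♘ ♗ ♕ ♔ ♗ ♘ ♖


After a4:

♜ ♞ ♝ ♛ ♚ ♝ · ♜
♟ ♟ ♟ ♟ · ♟ ♟ ♟
· · · · · · · ♞
· · · · ♟ · · ·
♙ · · · · · · ♙
· · · · · · ♙ ·
· ♙ ♙ ♙ ♙ ♙ · ·
♖ ♘ ♗ ♕ ♔ ♗ ♘ ♖


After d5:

♜ ♞ ♝ ♛ ♚ ♝ · ♜
♟ ♟ ♟ · · ♟ ♟ ♟
· · · · · · · ♞
· · · ♟ ♟ · · ·
♙ · · · · · · ♙
· · · · · · ♙ ·
· ♙ ♙ ♙ ♙ ♙ · ·
♖ ♘ ♗ ♕ ♔ ♗ ♘ ♖


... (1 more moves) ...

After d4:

♜ ♞ ♝ ♛ ♚ ♝ · ♜
♟ ♟ ♟ · · ♟ ♟ ♟
· · · · · · · ♞
· · · · ♟ · · ·
♙ · · ♟ · · · ♙
· · ♘ · · · ♙ ·
· ♙ ♙ ♙ ♙ ♙ · ·
♖ · ♗ ♕ ♔ ♗ ♘ ♖


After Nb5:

♜ ♞ ♝ ♛ ♚ ♝ · ♜
♟ ♟ ♟ · · ♟ ♟ ♟
· · · · · · · ♞
· ♘ · · ♟ · · ·
♙ · · ♟ · · · ♙
· · · · · · ♙ ·
· ♙ ♙ ♙ ♙ ♙ · ·
♖ · ♗ ♕ ♔ ♗ ♘ ♖



  a b c d e f g h
  ─────────────────
8│♜ ♞ ♝ ♛ ♚ ♝ · ♜│8
7│♟ ♟ ♟ · · ♟ ♟ ♟│7
6│· · · · · · · ♞│6
5│· ♘ · · ♟ · · ·│5
4│♙ · · ♟ · · · ♙│4
3│· · · · · · ♙ ·│3
2│· ♙ ♙ ♙ ♙ ♙ · ·│2
1│♖ · ♗ ♕ ♔ ♗ ♘ ♖│1
  ─────────────────
  a b c d e f g h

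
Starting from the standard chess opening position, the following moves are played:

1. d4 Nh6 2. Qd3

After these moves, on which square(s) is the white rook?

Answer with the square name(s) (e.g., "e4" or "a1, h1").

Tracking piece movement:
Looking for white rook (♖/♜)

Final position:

  a b c d e f g h
  ─────────────────
8│♜ ♞ ♝ ♛ ♚ ♝ · ♜│8
7│♟ ♟ ♟ ♟ ♟ ♟ ♟ ♟│7
6│· · · · · · · ♞│6
5│· · · · · · · ·│5
4│· · · ♙ · · · ·│4
3│· · · ♕ · · · ·│3
2│♙ ♙ ♙ · ♙ ♙ ♙ ♙│2
1│♖ ♘ ♗ · ♔ ♗ ♘ ♖│1
  ─────────────────
  a b c d e f g h


a1, h1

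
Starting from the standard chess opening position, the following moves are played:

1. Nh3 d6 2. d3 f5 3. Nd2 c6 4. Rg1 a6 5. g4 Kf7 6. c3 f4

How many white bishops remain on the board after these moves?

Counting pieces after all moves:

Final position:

  a b c d e f g h
  ─────────────────
8│♜ ♞ ♝ ♛ · ♝ ♞ ♜│8
7│· ♟ · · ♟ ♚ ♟ ♟│7
6│♟ · ♟ ♟ · · · ·│6
5│· · · · · · · ·│5
4│· · · · · ♟ ♙ ·│4
3│· · ♙ ♙ · · · ♘│3
2│♙ ♙ · ♘ ♙ ♙ · ♙│2
1│♖ · ♗ ♕ ♔ ♗ ♖ ·│1
  ─────────────────
  a b c d e f g h


2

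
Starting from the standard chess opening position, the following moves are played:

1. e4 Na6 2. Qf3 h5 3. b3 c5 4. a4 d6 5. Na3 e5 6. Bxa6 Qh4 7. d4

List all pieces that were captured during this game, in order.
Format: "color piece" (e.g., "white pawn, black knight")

Tracking captures:
  Bxa6: captured black knight

black knight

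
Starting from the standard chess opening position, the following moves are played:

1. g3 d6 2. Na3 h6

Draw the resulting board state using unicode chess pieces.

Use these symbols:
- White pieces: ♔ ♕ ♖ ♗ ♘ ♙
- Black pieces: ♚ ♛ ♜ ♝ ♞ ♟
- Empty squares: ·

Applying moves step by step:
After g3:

♜ ♞ ♝ ♛ ♚ ♝ ♞ ♜
♟ ♟ ♟ ♟ ♟ ♟ ♟ ♟
· · · · · · · ·
· · · · · · · ·
· · · · · · · ·
· · · · · · ♙ ·
♙ ♙ ♙ ♙ ♙ ♙ · ♙
♖ ♘ ♗ ♕ ♔ ♗ ♘ ♖


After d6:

♜ ♞ ♝ ♛ ♚ ♝ ♞ ♜
♟ ♟ ♟ · ♟ ♟ ♟ ♟
· · · ♟ · · · ·
· · · · · · · ·
· · · · · · · ·
· · · · · · ♙ ·
♙ ♙ ♙ ♙ ♙ ♙ · ♙
♖ ♘ ♗ ♕ ♔ ♗ ♘ ♖


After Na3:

♜ ♞ ♝ ♛ ♚ ♝ ♞ ♜
♟ ♟ ♟ · ♟ ♟ ♟ ♟
· · · ♟ · · · ·
· · · · · · · ·
· · · · · · · ·
♘ · · · · · ♙ ·
♙ ♙ ♙ ♙ ♙ ♙ · ♙
♖ · ♗ ♕ ♔ ♗ ♘ ♖


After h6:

♜ ♞ ♝ ♛ ♚ ♝ ♞ ♜
♟ ♟ ♟ · ♟ ♟ ♟ ·
· · · ♟ · · · ♟
· · · · · · · ·
· · · · · · · ·
♘ · · · · · ♙ ·
♙ ♙ ♙ ♙ ♙ ♙ · ♙
♖ · ♗ ♕ ♔ ♗ ♘ ♖



  a b c d e f g h
  ─────────────────
8│♜ ♞ ♝ ♛ ♚ ♝ ♞ ♜│8
7│♟ ♟ ♟ · ♟ ♟ ♟ ·│7
6│· · · ♟ · · · ♟│6
5│· · · · · · · ·│5
4│· · · · · · · ·│4
3│♘ · · · · · ♙ ·│3
2│♙ ♙ ♙ ♙ ♙ ♙ · ♙│2
1│♖ · ♗ ♕ ♔ ♗ ♘ ♖│1
  ─────────────────
  a b c d e f g h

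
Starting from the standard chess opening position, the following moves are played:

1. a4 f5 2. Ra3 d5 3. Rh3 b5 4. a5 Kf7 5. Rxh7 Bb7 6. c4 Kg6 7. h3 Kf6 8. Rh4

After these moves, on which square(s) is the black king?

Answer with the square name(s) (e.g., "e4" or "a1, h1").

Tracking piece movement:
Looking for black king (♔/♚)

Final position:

  a b c d e f g h
  ─────────────────
8│♜ ♞ · ♛ · ♝ ♞ ♜│8
7│♟ ♝ ♟ · ♟ · ♟ ·│7
6│· · · · · ♚ · ·│6
5│♙ ♟ · ♟ · ♟ · ·│5
4│· · ♙ · · · · ♖│4
3│· · · · · · · ♙│3
2│· ♙ · ♙ ♙ ♙ ♙ ·│2
1│· ♘ ♗ ♕ ♔ ♗ ♘ ♖│1
  ─────────────────
  a b c d e f g h


f6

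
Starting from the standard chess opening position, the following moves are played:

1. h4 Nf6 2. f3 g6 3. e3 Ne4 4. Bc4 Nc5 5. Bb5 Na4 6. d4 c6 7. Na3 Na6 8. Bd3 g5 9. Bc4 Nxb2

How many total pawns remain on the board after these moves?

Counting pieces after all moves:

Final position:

  a b c d e f g h
  ─────────────────
8│♜ · ♝ ♛ ♚ ♝ · ♜│8
7│♟ ♟ · ♟ ♟ ♟ · ♟│7
6│♞ · ♟ · · · · ·│6
5│· · · · · · ♟ ·│5
4│· · ♗ ♙ · · · ♙│4
3│♘ · · · ♙ ♙ · ·│3
2│♙ ♞ ♙ · · · ♙ ·│2
1│♖ · ♗ ♕ ♔ · ♘ ♖│1
  ─────────────────
  a b c d e f g h


15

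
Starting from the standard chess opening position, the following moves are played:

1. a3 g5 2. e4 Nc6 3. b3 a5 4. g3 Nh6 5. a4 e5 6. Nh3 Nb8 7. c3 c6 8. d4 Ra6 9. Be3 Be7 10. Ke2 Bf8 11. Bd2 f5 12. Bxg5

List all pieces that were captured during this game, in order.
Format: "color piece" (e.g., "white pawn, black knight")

Tracking captures:
  Bxg5: captured black pawn

black pawn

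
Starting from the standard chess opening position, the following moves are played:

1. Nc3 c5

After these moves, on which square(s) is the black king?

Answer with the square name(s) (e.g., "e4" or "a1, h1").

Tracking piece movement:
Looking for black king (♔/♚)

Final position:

  a b c d e f g h
  ─────────────────
8│♜ ♞ ♝ ♛ ♚ ♝ ♞ ♜│8
7│♟ ♟ · ♟ ♟ ♟ ♟ ♟│7
6│· · · · · · · ·│6
5│· · ♟ · · · · ·│5
4│· · · · · · · ·│4
3│· · ♘ · · · · ·│3
2│♙ ♙ ♙ ♙ ♙ ♙ ♙ ♙│2
1│♖ · ♗ ♕ ♔ ♗ ♘ ♖│1
  ─────────────────
  a b c d e f g h


e8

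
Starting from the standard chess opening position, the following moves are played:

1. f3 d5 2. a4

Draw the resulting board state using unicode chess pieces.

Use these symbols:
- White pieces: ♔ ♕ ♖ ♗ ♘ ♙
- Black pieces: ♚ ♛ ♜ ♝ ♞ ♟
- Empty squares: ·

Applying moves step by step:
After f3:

♜ ♞ ♝ ♛ ♚ ♝ ♞ ♜
♟ ♟ ♟ ♟ ♟ ♟ ♟ ♟
· · · · · · · ·
· · · · · · · ·
· · · · · · · ·
· · · · · ♙ · ·
♙ ♙ ♙ ♙ ♙ · ♙ ♙
♖ ♘ ♗ ♕ ♔ ♗ ♘ ♖


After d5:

♜ ♞ ♝ ♛ ♚ ♝ ♞ ♜
♟ ♟ ♟ · ♟ ♟ ♟ ♟
· · · · · · · ·
· · · ♟ · · · ·
· · · · · · · ·
· · · · · ♙ · ·
♙ ♙ ♙ ♙ ♙ · ♙ ♙
♖ ♘ ♗ ♕ ♔ ♗ ♘ ♖


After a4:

♜ ♞ ♝ ♛ ♚ ♝ ♞ ♜
♟ ♟ ♟ · ♟ ♟ ♟ ♟
· · · · · · · ·
· · · ♟ · · · ·
♙ · · · · · · ·
· · · · · ♙ · ·
· ♙ ♙ ♙ ♙ · ♙ ♙
♖ ♘ ♗ ♕ ♔ ♗ ♘ ♖



  a b c d e f g h
  ─────────────────
8│♜ ♞ ♝ ♛ ♚ ♝ ♞ ♜│8
7│♟ ♟ ♟ · ♟ ♟ ♟ ♟│7
6│· · · · · · · ·│6
5│· · · ♟ · · · ·│5
4│♙ · · · · · · ·│4
3│· · · · · ♙ · ·│3
2│· ♙ ♙ ♙ ♙ · ♙ ♙│2
1│♖ ♘ ♗ ♕ ♔ ♗ ♘ ♖│1
  ─────────────────
  a b c d e f g h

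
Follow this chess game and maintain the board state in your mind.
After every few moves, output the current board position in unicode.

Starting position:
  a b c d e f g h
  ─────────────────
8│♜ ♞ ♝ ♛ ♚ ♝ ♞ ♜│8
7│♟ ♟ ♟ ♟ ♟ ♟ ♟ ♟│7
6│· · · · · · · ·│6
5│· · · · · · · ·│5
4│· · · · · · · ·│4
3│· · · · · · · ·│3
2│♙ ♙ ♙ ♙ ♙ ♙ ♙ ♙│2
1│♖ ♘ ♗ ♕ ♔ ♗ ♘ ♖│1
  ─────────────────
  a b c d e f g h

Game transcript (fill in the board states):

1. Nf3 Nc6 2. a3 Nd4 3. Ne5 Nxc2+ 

  a b c d e f g h
  ─────────────────
8│♜ · ♝ ♛ ♚ ♝ ♞ ♜│8
7│♟ ♟ ♟ ♟ ♟ ♟ ♟ ♟│7
6│· · · · · · · ·│6
5│· · · · ♘ · · ·│5
4│· · · · · · · ·│4
3│♙ · · · · · · ·│3
2│· ♙ ♞ ♙ ♙ ♙ ♙ ♙│2
1│♖ ♘ ♗ ♕ ♔ ♗ · ♖│1
  ─────────────────
  a b c d e f g h

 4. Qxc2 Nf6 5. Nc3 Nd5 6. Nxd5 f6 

  a b c d e f g h
  ─────────────────
8│♜ · ♝ ♛ ♚ ♝ · ♜│8
7│♟ ♟ ♟ ♟ ♟ · ♟ ♟│7
6│· · · · · ♟ · ·│6
5│· · · ♘ ♘ · · ·│5
4│· · · · · · · ·│4
3│♙ · · · · · · ·│3
2│· ♙ ♕ ♙ ♙ ♙ ♙ ♙│2
1│♖ · ♗ · ♔ ♗ · ♖│1
  ─────────────────
  a b c d e f g h

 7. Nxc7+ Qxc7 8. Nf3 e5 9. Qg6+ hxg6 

  a b c d e f g h
  ─────────────────
8│♜ · ♝ · ♚ ♝ · ♜│8
7│♟ ♟ ♛ ♟ · · ♟ ·│7
6│· · · · · ♟ ♟ ·│6
5│· · · · ♟ · · ·│5
4│· · · · · · · ·│4
3│♙ · · · · ♘ · ·│3
2│· ♙ · ♙ ♙ ♙ ♙ ♙│2
1│♖ · ♗ · ♔ ♗ · ♖│1
  ─────────────────
  a b c d e f g h

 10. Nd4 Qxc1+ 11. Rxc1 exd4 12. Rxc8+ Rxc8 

  a b c d e f g h
  ─────────────────
8│· · ♜ · ♚ ♝ · ♜│8
7│♟ ♟ · ♟ · · ♟ ·│7
6│· · · · · ♟ ♟ ·│6
5│· · · · · · · ·│5
4│· · · ♟ · · · ·│4
3│♙ · · · · · · ·│3
2│· ♙ · ♙ ♙ ♙ ♙ ♙│2
1│· · · · ♔ ♗ · ♖│1
  ─────────────────
  a b c d e f g h



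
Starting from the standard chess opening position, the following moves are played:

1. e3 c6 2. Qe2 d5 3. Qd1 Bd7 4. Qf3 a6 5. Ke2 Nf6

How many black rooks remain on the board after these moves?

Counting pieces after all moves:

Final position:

  a b c d e f g h
  ─────────────────
8│♜ ♞ · ♛ ♚ ♝ · ♜│8
7│· ♟ · ♝ ♟ ♟ ♟ ♟│7
6│♟ · ♟ · · ♞ · ·│6
5│· · · ♟ · · · ·│5
4│· · · · · · · ·│4
3│· · · · ♙ ♕ · ·│3
2│♙ ♙ ♙ ♙ ♔ ♙ ♙ ♙│2
1│♖ ♘ ♗ · · ♗ ♘ ♖│1
  ─────────────────
  a b c d e f g h


2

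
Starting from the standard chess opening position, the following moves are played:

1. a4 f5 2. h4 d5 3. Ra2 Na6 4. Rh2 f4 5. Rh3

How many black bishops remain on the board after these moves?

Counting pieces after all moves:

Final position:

  a b c d e f g h
  ─────────────────
8│♜ · ♝ ♛ ♚ ♝ ♞ ♜│8
7│♟ ♟ ♟ · ♟ · ♟ ♟│7
6│♞ · · · · · · ·│6
5│· · · ♟ · · · ·│5
4│♙ · · · · ♟ · ♙│4
3│· · · · · · · ♖│3
2│♖ ♙ ♙ ♙ ♙ ♙ ♙ ·│2
1│· ♘ ♗ ♕ ♔ ♗ ♘ ·│1
  ─────────────────
  a b c d e f g h


2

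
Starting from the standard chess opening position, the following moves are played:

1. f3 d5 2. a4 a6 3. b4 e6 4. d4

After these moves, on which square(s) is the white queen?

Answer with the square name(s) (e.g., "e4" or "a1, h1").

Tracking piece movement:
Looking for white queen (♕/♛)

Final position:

  a b c d e f g h
  ─────────────────
8│♜ ♞ ♝ ♛ ♚ ♝ ♞ ♜│8
7│· ♟ ♟ · · ♟ ♟ ♟│7
6│♟ · · · ♟ · · ·│6
5│· · · ♟ · · · ·│5
4│♙ ♙ · ♙ · · · ·│4
3│· · · · · ♙ · ·│3
2│· · ♙ · ♙ · ♙ ♙│2
1│♖ ♘ ♗ ♕ ♔ ♗ ♘ ♖│1
  ─────────────────
  a b c d e f g h


d1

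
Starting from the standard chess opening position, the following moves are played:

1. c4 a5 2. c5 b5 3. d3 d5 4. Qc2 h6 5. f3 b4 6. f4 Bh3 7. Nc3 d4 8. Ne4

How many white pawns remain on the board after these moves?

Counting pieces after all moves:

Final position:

  a b c d e f g h
  ─────────────────
8│♜ ♞ · ♛ ♚ ♝ ♞ ♜│8
7│· · ♟ · ♟ ♟ ♟ ·│7
6│· · · · · · · ♟│6
5│♟ · ♙ · · · · ·│5
4│· ♟ · ♟ ♘ ♙ · ·│4
3│· · · ♙ · · · ♝│3
2│♙ ♙ ♕ · ♙ · ♙ ♙│2
1│♖ · ♗ · ♔ ♗ ♘ ♖│1
  ─────────────────
  a b c d e f g h


8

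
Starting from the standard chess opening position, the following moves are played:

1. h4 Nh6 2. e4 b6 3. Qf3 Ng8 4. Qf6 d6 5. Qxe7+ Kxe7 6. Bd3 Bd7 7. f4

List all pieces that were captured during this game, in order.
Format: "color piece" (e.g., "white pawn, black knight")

Tracking captures:
  Qxe7+: captured black pawn
  Kxe7: captured white queen

black pawn, white queen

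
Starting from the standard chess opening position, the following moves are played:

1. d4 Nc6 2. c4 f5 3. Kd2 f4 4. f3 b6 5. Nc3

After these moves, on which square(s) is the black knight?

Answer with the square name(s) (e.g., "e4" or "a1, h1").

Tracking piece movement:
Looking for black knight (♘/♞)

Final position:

  a b c d e f g h
  ─────────────────
8│♜ · ♝ ♛ ♚ ♝ ♞ ♜│8
7│♟ · ♟ ♟ ♟ · ♟ ♟│7
6│· ♟ ♞ · · · · ·│6
5│· · · · · · · ·│5
4│· · ♙ ♙ · ♟ · ·│4
3│· · ♘ · · ♙ · ·│3
2│♙ ♙ · ♔ ♙ · ♙ ♙│2
1│♖ · ♗ ♕ · ♗ ♘ ♖│1
  ─────────────────
  a b c d e f g h


c6, g8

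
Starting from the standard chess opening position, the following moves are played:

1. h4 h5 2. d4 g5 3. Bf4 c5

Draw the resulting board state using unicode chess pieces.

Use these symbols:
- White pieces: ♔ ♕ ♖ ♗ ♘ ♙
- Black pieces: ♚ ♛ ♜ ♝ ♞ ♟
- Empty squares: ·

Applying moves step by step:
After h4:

♜ ♞ ♝ ♛ ♚ ♝ ♞ ♜
♟ ♟ ♟ ♟ ♟ ♟ ♟ ♟
· · · · · · · ·
· · · · · · · ·
· · · · · · · ♙
· · · · · · · ·
♙ ♙ ♙ ♙ ♙ ♙ ♙ ·
♖ ♘ ♗ ♕ ♔ ♗ ♘ ♖


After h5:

♜ ♞ ♝ ♛ ♚ ♝ ♞ ♜
♟ ♟ ♟ ♟ ♟ ♟ ♟ ·
· · · · · · · ·
· · · · · · · ♟
· · · · · · · ♙
· · · · · · · ·
♙ ♙ ♙ ♙ ♙ ♙ ♙ ·
♖ ♘ ♗ ♕ ♔ ♗ ♘ ♖


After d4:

♜ ♞ ♝ ♛ ♚ ♝ ♞ ♜
♟ ♟ ♟ ♟ ♟ ♟ ♟ ·
· · · · · · · ·
· · · · · · · ♟
· · · ♙ · · · ♙
· · · · · · · ·
♙ ♙ ♙ · ♙ ♙ ♙ ·
♖ ♘ ♗ ♕ ♔ ♗ ♘ ♖


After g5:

♜ ♞ ♝ ♛ ♚ ♝ ♞ ♜
♟ ♟ ♟ ♟ ♟ ♟ · ·
· · · · · · · ·
· · · · · · ♟ ♟
· · · ♙ · · · ♙
· · · · · · · ·
♙ ♙ ♙ · ♙ ♙ ♙ ·
♖ ♘ ♗ ♕ ♔ ♗ ♘ ♖


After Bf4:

♜ ♞ ♝ ♛ ♚ ♝ ♞ ♜
♟ ♟ ♟ ♟ ♟ ♟ · ·
· · · · · · · ·
· · · · · · ♟ ♟
· · · ♙ · ♗ · ♙
· · · · · · · ·
♙ ♙ ♙ · ♙ ♙ ♙ ·
♖ ♘ · ♕ ♔ ♗ ♘ ♖


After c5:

♜ ♞ ♝ ♛ ♚ ♝ ♞ ♜
♟ ♟ · ♟ ♟ ♟ · ·
· · · · · · · ·
· · ♟ · · · ♟ ♟
· · · ♙ · ♗ · ♙
· · · · · · · ·
♙ ♙ ♙ · ♙ ♙ ♙ ·
♖ ♘ · ♕ ♔ ♗ ♘ ♖



  a b c d e f g h
  ─────────────────
8│♜ ♞ ♝ ♛ ♚ ♝ ♞ ♜│8
7│♟ ♟ · ♟ ♟ ♟ · ·│7
6│· · · · · · · ·│6
5│· · ♟ · · · ♟ ♟│5
4│· · · ♙ · ♗ · ♙│4
3│· · · · · · · ·│3
2│♙ ♙ ♙ · ♙ ♙ ♙ ·│2
1│♖ ♘ · ♕ ♔ ♗ ♘ ♖│1
  ─────────────────
  a b c d e f g h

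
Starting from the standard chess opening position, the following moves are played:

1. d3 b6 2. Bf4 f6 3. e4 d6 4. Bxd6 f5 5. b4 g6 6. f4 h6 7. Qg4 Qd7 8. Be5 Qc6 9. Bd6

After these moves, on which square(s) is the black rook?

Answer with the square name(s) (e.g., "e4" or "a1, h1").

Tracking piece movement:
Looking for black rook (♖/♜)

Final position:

  a b c d e f g h
  ─────────────────
8│♜ ♞ ♝ · ♚ ♝ ♞ ♜│8
7│♟ · ♟ · ♟ · · ·│7
6│· ♟ ♛ ♗ · · ♟ ♟│6
5│· · · · · ♟ · ·│5
4│· ♙ · · ♙ ♙ ♕ ·│4
3│· · · ♙ · · · ·│3
2│♙ · ♙ · · · ♙ ♙│2
1│♖ ♘ · · ♔ ♗ ♘ ♖│1
  ─────────────────
  a b c d e f g h


a8, h8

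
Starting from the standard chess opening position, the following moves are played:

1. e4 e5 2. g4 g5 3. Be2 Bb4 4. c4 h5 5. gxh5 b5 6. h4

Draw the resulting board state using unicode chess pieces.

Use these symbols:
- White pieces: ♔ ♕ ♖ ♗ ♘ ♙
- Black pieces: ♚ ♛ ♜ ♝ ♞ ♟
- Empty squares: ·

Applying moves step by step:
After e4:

♜ ♞ ♝ ♛ ♚ ♝ ♞ ♜
♟ ♟ ♟ ♟ ♟ ♟ ♟ ♟
· · · · · · · ·
· · · · · · · ·
· · · · ♙ · · ·
· · · · · · · ·
♙ ♙ ♙ ♙ · ♙ ♙ ♙
♖ ♘ ♗ ♕ ♔ ♗ ♘ ♖


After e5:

♜ ♞ ♝ ♛ ♚ ♝ ♞ ♜
♟ ♟ ♟ ♟ · ♟ ♟ ♟
· · · · · · · ·
· · · · ♟ · · ·
· · · · ♙ · · ·
· · · · · · · ·
♙ ♙ ♙ ♙ · ♙ ♙ ♙
♖ ♘ ♗ ♕ ♔ ♗ ♘ ♖


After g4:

♜ ♞ ♝ ♛ ♚ ♝ ♞ ♜
♟ ♟ ♟ ♟ · ♟ ♟ ♟
· · · · · · · ·
· · · · ♟ · · ·
· · · · ♙ · ♙ ·
· · · · · · · ·
♙ ♙ ♙ ♙ · ♙ · ♙
♖ ♘ ♗ ♕ ♔ ♗ ♘ ♖


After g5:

♜ ♞ ♝ ♛ ♚ ♝ ♞ ♜
♟ ♟ ♟ ♟ · ♟ · ♟
· · · · · · · ·
· · · · ♟ · ♟ ·
· · · · ♙ · ♙ ·
· · · · · · · ·
♙ ♙ ♙ ♙ · ♙ · ♙
♖ ♘ ♗ ♕ ♔ ♗ ♘ ♖


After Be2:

♜ ♞ ♝ ♛ ♚ ♝ ♞ ♜
♟ ♟ ♟ ♟ · ♟ · ♟
· · · · · · · ·
· · · · ♟ · ♟ ·
· · · · ♙ · ♙ ·
· · · · · · · ·
♙ ♙ ♙ ♙ ♗ ♙ · ♙
♖ ♘ ♗ ♕ ♔ · ♘ ♖


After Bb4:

♜ ♞ ♝ ♛ ♚ · ♞ ♜
♟ ♟ ♟ ♟ · ♟ · ♟
· · · · · · · ·
· · · · ♟ · ♟ ·
· ♝ · · ♙ · ♙ ·
· · · · · · · ·
♙ ♙ ♙ ♙ ♗ ♙ · ♙
♖ ♘ ♗ ♕ ♔ · ♘ ♖


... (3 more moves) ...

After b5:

♜ ♞ ♝ ♛ ♚ · ♞ ♜
♟ · ♟ ♟ · ♟ · ·
· · · · · · · ·
· ♟ · · ♟ · ♟ ♙
· ♝ ♙ · ♙ · · ·
· · · · · · · ·
♙ ♙ · ♙ ♗ ♙ · ♙
♖ ♘ ♗ ♕ ♔ · ♘ ♖


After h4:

♜ ♞ ♝ ♛ ♚ · ♞ ♜
♟ · ♟ ♟ · ♟ · ·
· · · · · · · ·
· ♟ · · ♟ · ♟ ♙
· ♝ ♙ · ♙ · · ♙
· · · · · · · ·
♙ ♙ · ♙ ♗ ♙ · ·
♖ ♘ ♗ ♕ ♔ · ♘ ♖



  a b c d e f g h
  ─────────────────
8│♜ ♞ ♝ ♛ ♚ · ♞ ♜│8
7│♟ · ♟ ♟ · ♟ · ·│7
6│· · · · · · · ·│6
5│· ♟ · · ♟ · ♟ ♙│5
4│· ♝ ♙ · ♙ · · ♙│4
3│· · · · · · · ·│3
2│♙ ♙ · ♙ ♗ ♙ · ·│2
1│♖ ♘ ♗ ♕ ♔ · ♘ ♖│1
  ─────────────────
  a b c d e f g h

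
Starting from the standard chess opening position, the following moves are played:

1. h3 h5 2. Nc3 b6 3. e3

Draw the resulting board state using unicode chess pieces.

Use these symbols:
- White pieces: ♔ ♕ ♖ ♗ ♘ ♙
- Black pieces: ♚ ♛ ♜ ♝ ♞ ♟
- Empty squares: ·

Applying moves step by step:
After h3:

♜ ♞ ♝ ♛ ♚ ♝ ♞ ♜
♟ ♟ ♟ ♟ ♟ ♟ ♟ ♟
· · · · · · · ·
· · · · · · · ·
· · · · · · · ·
· · · · · · · ♙
♙ ♙ ♙ ♙ ♙ ♙ ♙ ·
♖ ♘ ♗ ♕ ♔ ♗ ♘ ♖


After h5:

♜ ♞ ♝ ♛ ♚ ♝ ♞ ♜
♟ ♟ ♟ ♟ ♟ ♟ ♟ ·
· · · · · · · ·
· · · · · · · ♟
· · · · · · · ·
· · · · · · · ♙
♙ ♙ ♙ ♙ ♙ ♙ ♙ ·
♖ ♘ ♗ ♕ ♔ ♗ ♘ ♖


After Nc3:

♜ ♞ ♝ ♛ ♚ ♝ ♞ ♜
♟ ♟ ♟ ♟ ♟ ♟ ♟ ·
· · · · · · · ·
· · · · · · · ♟
· · · · · · · ·
· · ♘ · · · · ♙
♙ ♙ ♙ ♙ ♙ ♙ ♙ ·
♖ · ♗ ♕ ♔ ♗ ♘ ♖


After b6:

♜ ♞ ♝ ♛ ♚ ♝ ♞ ♜
♟ · ♟ ♟ ♟ ♟ ♟ ·
· ♟ · · · · · ·
· · · · · · · ♟
· · · · · · · ·
· · ♘ · · · · ♙
♙ ♙ ♙ ♙ ♙ ♙ ♙ ·
♖ · ♗ ♕ ♔ ♗ ♘ ♖


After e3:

♜ ♞ ♝ ♛ ♚ ♝ ♞ ♜
♟ · ♟ ♟ ♟ ♟ ♟ ·
· ♟ · · · · · ·
· · · · · · · ♟
· · · · · · · ·
· · ♘ · ♙ · · ♙
♙ ♙ ♙ ♙ · ♙ ♙ ·
♖ · ♗ ♕ ♔ ♗ ♘ ♖



  a b c d e f g h
  ─────────────────
8│♜ ♞ ♝ ♛ ♚ ♝ ♞ ♜│8
7│♟ · ♟ ♟ ♟ ♟ ♟ ·│7
6│· ♟ · · · · · ·│6
5│· · · · · · · ♟│5
4│· · · · · · · ·│4
3│· · ♘ · ♙ · · ♙│3
2│♙ ♙ ♙ ♙ · ♙ ♙ ·│2
1│♖ · ♗ ♕ ♔ ♗ ♘ ♖│1
  ─────────────────
  a b c d e f g h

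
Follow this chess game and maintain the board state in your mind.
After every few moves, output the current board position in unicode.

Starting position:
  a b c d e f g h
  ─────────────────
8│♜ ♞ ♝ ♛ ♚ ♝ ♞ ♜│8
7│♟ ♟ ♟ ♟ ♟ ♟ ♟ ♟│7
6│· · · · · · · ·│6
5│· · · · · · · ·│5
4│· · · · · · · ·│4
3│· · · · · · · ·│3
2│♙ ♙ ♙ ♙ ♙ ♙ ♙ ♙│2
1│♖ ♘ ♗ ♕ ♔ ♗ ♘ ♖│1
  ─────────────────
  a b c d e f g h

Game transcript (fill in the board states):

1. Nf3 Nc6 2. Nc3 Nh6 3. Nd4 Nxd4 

  a b c d e f g h
  ─────────────────
8│♜ · ♝ ♛ ♚ ♝ · ♜│8
7│♟ ♟ ♟ ♟ ♟ ♟ ♟ ♟│7
6│· · · · · · · ♞│6
5│· · · · · · · ·│5
4│· · · ♞ · · · ·│4
3│· · ♘ · · · · ·│3
2│♙ ♙ ♙ ♙ ♙ ♙ ♙ ♙│2
1│♖ · ♗ ♕ ♔ ♗ · ♖│1
  ─────────────────
  a b c d e f g h

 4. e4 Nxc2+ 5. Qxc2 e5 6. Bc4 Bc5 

  a b c d e f g h
  ─────────────────
8│♜ · ♝ ♛ ♚ · · ♜│8
7│♟ ♟ ♟ ♟ · ♟ ♟ ♟│7
6│· · · · · · · ♞│6
5│· · ♝ · ♟ · · ·│5
4│· · ♗ · ♙ · · ·│4
3│· · ♘ · · · · ·│3
2│♙ ♙ ♕ ♙ · ♙ ♙ ♙│2
1│♖ · ♗ · ♔ · · ♖│1
  ─────────────────
  a b c d e f g h

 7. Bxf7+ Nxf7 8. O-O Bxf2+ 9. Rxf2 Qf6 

  a b c d e f g h
  ─────────────────
8│♜ · ♝ · ♚ · · ♜│8
7│♟ ♟ ♟ ♟ · ♞ ♟ ♟│7
6│· · · · · ♛ · ·│6
5│· · · · ♟ · · ·│5
4│· · · · ♙ · · ·│4
3│· · ♘ · · · · ·│3
2│♙ ♙ ♕ ♙ · ♖ ♙ ♙│2
1│♖ · ♗ · · · ♔ ·│1
  ─────────────────
  a b c d e f g h

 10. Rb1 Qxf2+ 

  a b c d e f g h
  ─────────────────
8│♜ · ♝ · ♚ · · ♜│8
7│♟ ♟ ♟ ♟ · ♞ ♟ ♟│7
6│· · · · · · · ·│6
5│· · · · ♟ · · ·│5
4│· · · · ♙ · · ·│4
3│· · ♘ · · · · ·│3
2│♙ ♙ ♕ ♙ · ♛ ♙ ♙│2
1│· ♖ ♗ · · · ♔ ·│1
  ─────────────────
  a b c d e f g h


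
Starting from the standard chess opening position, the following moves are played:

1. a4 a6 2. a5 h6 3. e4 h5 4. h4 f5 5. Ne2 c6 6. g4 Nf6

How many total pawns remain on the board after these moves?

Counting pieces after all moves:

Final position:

  a b c d e f g h
  ─────────────────
8│♜ ♞ ♝ ♛ ♚ ♝ · ♜│8
7│· ♟ · ♟ ♟ · ♟ ·│7
6│♟ · ♟ · · ♞ · ·│6
5│♙ · · · · ♟ · ♟│5
4│· · · · ♙ · ♙ ♙│4
3│· · · · · · · ·│3
2│· ♙ ♙ ♙ ♘ ♙ · ·│2
1│♖ ♘ ♗ ♕ ♔ ♗ · ♖│1
  ─────────────────
  a b c d e f g h


16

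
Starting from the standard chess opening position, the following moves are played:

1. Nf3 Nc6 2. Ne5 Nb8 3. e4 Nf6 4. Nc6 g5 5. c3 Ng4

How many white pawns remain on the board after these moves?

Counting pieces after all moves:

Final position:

  a b c d e f g h
  ─────────────────
8│♜ ♞ ♝ ♛ ♚ ♝ · ♜│8
7│♟ ♟ ♟ ♟ ♟ ♟ · ♟│7
6│· · ♘ · · · · ·│6
5│· · · · · · ♟ ·│5
4│· · · · ♙ · ♞ ·│4
3│· · ♙ · · · · ·│3
2│♙ ♙ · ♙ · ♙ ♙ ♙│2
1│♖ ♘ ♗ ♕ ♔ ♗ · ♖│1
  ─────────────────
  a b c d e f g h


8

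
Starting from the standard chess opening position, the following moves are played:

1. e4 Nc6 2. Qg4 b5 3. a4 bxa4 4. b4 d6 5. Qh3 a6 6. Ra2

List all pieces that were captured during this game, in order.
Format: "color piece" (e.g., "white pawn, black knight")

Tracking captures:
  bxa4: captured white pawn

white pawn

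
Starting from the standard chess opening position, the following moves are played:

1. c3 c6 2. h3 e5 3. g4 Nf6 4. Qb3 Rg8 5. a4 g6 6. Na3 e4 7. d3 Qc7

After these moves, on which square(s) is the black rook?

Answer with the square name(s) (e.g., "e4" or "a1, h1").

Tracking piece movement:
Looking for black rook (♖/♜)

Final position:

  a b c d e f g h
  ─────────────────
8│♜ ♞ ♝ · ♚ ♝ ♜ ·│8
7│♟ ♟ ♛ ♟ · ♟ · ♟│7
6│· · ♟ · · ♞ ♟ ·│6
5│· · · · · · · ·│5
4│♙ · · · ♟ · ♙ ·│4
3│♘ ♕ ♙ ♙ · · · ♙│3
2│· ♙ · · ♙ ♙ · ·│2
1│♖ · ♗ · ♔ ♗ ♘ ♖│1
  ─────────────────
  a b c d e f g h


a8, g8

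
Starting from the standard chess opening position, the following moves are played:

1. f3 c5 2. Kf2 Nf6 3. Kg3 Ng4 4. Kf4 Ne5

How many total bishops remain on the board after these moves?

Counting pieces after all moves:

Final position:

  a b c d e f g h
  ─────────────────
8│♜ ♞ ♝ ♛ ♚ ♝ · ♜│8
7│♟ ♟ · ♟ ♟ ♟ ♟ ♟│7
6│· · · · · · · ·│6
5│· · ♟ · ♞ · · ·│5
4│· · · · · ♔ · ·│4
3│· · · · · ♙ · ·│3
2│♙ ♙ ♙ ♙ ♙ · ♙ ♙│2
1│♖ ♘ ♗ ♕ · ♗ ♘ ♖│1
  ─────────────────
  a b c d e f g h


4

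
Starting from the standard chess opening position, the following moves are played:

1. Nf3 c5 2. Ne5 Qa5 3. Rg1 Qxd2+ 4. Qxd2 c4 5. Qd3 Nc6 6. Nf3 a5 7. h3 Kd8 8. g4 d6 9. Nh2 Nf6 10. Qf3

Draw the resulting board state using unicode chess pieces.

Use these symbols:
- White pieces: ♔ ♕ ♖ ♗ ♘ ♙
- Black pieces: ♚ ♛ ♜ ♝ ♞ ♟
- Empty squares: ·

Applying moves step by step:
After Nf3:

♜ ♞ ♝ ♛ ♚ ♝ ♞ ♜
♟ ♟ ♟ ♟ ♟ ♟ ♟ ♟
· · · · · · · ·
· · · · · · · ·
· · · · · · · ·
· · · · · ♘ · ·
♙ ♙ ♙ ♙ ♙ ♙ ♙ ♙
♖ ♘ ♗ ♕ ♔ ♗ · ♖


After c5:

♜ ♞ ♝ ♛ ♚ ♝ ♞ ♜
♟ ♟ · ♟ ♟ ♟ ♟ ♟
· · · · · · · ·
· · ♟ · · · · ·
· · · · · · · ·
· · · · · ♘ · ·
♙ ♙ ♙ ♙ ♙ ♙ ♙ ♙
♖ ♘ ♗ ♕ ♔ ♗ · ♖


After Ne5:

♜ ♞ ♝ ♛ ♚ ♝ ♞ ♜
♟ ♟ · ♟ ♟ ♟ ♟ ♟
· · · · · · · ·
· · ♟ · ♘ · · ·
· · · · · · · ·
· · · · · · · ·
♙ ♙ ♙ ♙ ♙ ♙ ♙ ♙
♖ ♘ ♗ ♕ ♔ ♗ · ♖


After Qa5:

♜ ♞ ♝ · ♚ ♝ ♞ ♜
♟ ♟ · ♟ ♟ ♟ ♟ ♟
· · · · · · · ·
♛ · ♟ · ♘ · · ·
· · · · · · · ·
· · · · · · · ·
♙ ♙ ♙ ♙ ♙ ♙ ♙ ♙
♖ ♘ ♗ ♕ ♔ ♗ · ♖


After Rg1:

♜ ♞ ♝ · ♚ ♝ ♞ ♜
♟ ♟ · ♟ ♟ ♟ ♟ ♟
· · · · · · · ·
♛ · ♟ · ♘ · · ·
· · · · · · · ·
· · · · · · · ·
♙ ♙ ♙ ♙ ♙ ♙ ♙ ♙
♖ ♘ ♗ ♕ ♔ ♗ ♖ ·


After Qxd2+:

♜ ♞ ♝ · ♚ ♝ ♞ ♜
♟ ♟ · ♟ ♟ ♟ ♟ ♟
· · · · · · · ·
· · ♟ · ♘ · · ·
· · · · · · · ·
· · · · · · · ·
♙ ♙ ♙ ♛ ♙ ♙ ♙ ♙
♖ ♘ ♗ ♕ ♔ ♗ ♖ ·


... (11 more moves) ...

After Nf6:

♜ · ♝ ♚ · ♝ · ♜
· ♟ · · ♟ ♟ ♟ ♟
· · ♞ ♟ · ♞ · ·
♟ · · · · · · ·
· · ♟ · · · ♙ ·
· · · ♕ · · · ♙
♙ ♙ ♙ · ♙ ♙ · ♘
♖ ♘ ♗ · ♔ ♗ ♖ ·


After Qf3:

♜ · ♝ ♚ · ♝ · ♜
· ♟ · · ♟ ♟ ♟ ♟
· · ♞ ♟ · ♞ · ·
♟ · · · · · · ·
· · ♟ · · · ♙ ·
· · · · · ♕ · ♙
♙ ♙ ♙ · ♙ ♙ · ♘
♖ ♘ ♗ · ♔ ♗ ♖ ·



  a b c d e f g h
  ─────────────────
8│♜ · ♝ ♚ · ♝ · ♜│8
7│· ♟ · · ♟ ♟ ♟ ♟│7
6│· · ♞ ♟ · ♞ · ·│6
5│♟ · · · · · · ·│5
4│· · ♟ · · · ♙ ·│4
3│· · · · · ♕ · ♙│3
2│♙ ♙ ♙ · ♙ ♙ · ♘│2
1│♖ ♘ ♗ · ♔ ♗ ♖ ·│1
  ─────────────────
  a b c d e f g h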